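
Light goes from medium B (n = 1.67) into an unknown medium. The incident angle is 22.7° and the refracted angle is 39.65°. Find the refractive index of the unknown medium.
n₂ = n₁·sin θ₁ / sin θ₂ = 1.01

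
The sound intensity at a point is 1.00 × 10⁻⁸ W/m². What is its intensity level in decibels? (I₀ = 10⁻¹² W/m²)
β = 10·log₁₀(I/I₀) = 40 dB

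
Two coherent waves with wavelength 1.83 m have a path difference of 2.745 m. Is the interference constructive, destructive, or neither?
destructive — path difference = 1.5λ, an odd multiple of λ/2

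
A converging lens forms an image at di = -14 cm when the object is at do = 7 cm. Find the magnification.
M = −di/do = 2 (upright image)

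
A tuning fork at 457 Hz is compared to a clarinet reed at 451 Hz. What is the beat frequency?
6 Hz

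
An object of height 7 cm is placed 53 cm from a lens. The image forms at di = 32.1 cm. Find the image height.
hi = (-di/do) × ho = -4.24 cm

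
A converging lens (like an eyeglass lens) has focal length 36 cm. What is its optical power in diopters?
P = 1/f = 2.778 D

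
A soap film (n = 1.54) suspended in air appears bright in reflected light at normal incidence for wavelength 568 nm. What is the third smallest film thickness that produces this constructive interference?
2nt = (m − ½)λ with m = 3 → t = (m − ½)λ/(2n) = 461 nm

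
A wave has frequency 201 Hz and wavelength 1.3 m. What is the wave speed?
v = fλ = 261.3 m/s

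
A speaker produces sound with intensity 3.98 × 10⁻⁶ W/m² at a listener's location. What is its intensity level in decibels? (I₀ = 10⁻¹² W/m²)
β = 10·log₁₀(I/I₀) = 66 dB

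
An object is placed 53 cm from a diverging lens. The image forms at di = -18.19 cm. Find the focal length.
1/f = 1/do + 1/di → f = -27.7 cm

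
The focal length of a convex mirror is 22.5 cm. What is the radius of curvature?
R = 2|f| = 45 cm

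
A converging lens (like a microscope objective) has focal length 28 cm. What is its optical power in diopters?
P = 1/f = 3.571 D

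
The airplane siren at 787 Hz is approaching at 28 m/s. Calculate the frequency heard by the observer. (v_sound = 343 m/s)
f_obs = f·v/(v − v_s) = 857 Hz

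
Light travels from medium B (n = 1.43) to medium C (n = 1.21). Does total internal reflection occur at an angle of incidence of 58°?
θc = arcsin(n₂/n₁) = 57.8°; 58° > θc, so yes — total internal reflection.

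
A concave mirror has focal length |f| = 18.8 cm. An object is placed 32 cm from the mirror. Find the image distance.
f = +18.8 cm (concave); 1/di = 1/f − 1/do → di = 45.58 cm (real image, in front of mirror)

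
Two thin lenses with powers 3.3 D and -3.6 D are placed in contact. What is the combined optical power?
P_total = P₁ + P₂ = -0.3 D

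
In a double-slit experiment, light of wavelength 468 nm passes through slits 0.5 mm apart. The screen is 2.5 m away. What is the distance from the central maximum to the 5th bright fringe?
y = mλL/d = 11.7 mm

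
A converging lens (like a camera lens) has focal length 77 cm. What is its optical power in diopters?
P = 1/f = 1.299 D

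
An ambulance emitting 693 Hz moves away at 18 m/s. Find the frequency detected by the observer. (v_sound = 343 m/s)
f_obs = f·v/(v + v_s) = 658.4 Hz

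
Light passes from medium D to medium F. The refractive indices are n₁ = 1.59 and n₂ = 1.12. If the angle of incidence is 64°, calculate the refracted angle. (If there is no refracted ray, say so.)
sin θ₂ = (n₁/n₂)·sin θ₁ = 1.276 > 1, so there is no refracted ray — the light undergoes total internal reflection.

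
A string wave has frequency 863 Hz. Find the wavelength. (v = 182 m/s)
λ = v/f = 0.2109 m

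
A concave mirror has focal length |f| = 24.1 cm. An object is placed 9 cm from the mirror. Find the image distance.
f = +24.1 cm (concave); 1/di = 1/f − 1/do → di = -14.36 cm (virtual image, behind mirror)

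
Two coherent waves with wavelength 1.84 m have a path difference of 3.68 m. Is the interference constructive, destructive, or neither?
constructive — path difference = 2λ, a whole number of wavelengths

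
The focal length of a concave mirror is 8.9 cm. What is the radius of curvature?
R = 2|f| = 17.8 cm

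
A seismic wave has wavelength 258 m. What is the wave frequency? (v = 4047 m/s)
f = v/λ = 15.69 Hz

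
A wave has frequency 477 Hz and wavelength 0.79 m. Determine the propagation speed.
v = fλ = 376.8 m/s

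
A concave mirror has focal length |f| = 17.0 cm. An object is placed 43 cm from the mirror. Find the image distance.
f = +17.0 cm (concave); 1/di = 1/f − 1/do → di = 28.12 cm (real image, in front of mirror)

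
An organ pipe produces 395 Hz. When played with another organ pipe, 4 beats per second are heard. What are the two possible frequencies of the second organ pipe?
f₂ = 395 ± 4 Hz → 399 Hz or 391 Hz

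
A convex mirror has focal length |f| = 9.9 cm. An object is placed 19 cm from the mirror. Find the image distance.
f = −9.9 cm (convex); 1/di = 1/f − 1/do → di = -6.509 cm (virtual image, behind mirror)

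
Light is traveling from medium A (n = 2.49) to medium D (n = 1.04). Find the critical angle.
θc = arcsin(n₂/n₁) = 24.69°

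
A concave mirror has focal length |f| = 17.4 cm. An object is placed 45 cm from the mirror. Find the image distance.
f = +17.4 cm (concave); 1/di = 1/f − 1/do → di = 28.37 cm (real image, in front of mirror)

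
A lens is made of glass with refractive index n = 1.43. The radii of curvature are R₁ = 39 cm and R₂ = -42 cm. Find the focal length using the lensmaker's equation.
1/f = (n − 1)(1/R₁ − 1/R₂) → f = 47.03 cm (converging lens)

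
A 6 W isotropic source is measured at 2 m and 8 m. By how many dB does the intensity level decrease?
Δβ = 20·log₁₀(r₂/r₁) = 12.04 dB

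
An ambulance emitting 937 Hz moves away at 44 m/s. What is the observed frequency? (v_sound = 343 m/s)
f_obs = f·v/(v + v_s) = 830.5 Hz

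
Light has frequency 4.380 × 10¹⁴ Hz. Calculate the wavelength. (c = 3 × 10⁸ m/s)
λ = c/f = 684.9 nm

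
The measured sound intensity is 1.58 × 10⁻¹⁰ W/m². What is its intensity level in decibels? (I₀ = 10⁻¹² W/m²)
β = 10·log₁₀(I/I₀) = 21.99 dB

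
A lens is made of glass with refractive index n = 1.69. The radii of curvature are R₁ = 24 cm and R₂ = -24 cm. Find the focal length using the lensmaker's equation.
1/f = (n − 1)(1/R₁ − 1/R₂) → f = 17.39 cm (converging lens)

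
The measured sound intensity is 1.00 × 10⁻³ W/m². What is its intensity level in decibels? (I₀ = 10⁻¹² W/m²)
β = 10·log₁₀(I/I₀) = 90 dB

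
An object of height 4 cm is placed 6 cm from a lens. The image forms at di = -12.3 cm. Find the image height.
hi = (-di/do) × ho = 8.2 cm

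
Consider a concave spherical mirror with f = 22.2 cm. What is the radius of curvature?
R = 2|f| = 44.4 cm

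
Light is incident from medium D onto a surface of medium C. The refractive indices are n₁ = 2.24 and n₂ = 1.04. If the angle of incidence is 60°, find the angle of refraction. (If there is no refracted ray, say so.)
sin θ₂ = (n₁/n₂)·sin θ₁ = 1.865 > 1, so there is no refracted ray — the light undergoes total internal reflection.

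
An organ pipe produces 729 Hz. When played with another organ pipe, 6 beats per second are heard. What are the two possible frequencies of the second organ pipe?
f₂ = 729 ± 6 Hz → 735 Hz or 723 Hz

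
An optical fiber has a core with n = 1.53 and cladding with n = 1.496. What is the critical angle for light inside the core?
θc = arcsin(n_cladding/n_core) = 77.9°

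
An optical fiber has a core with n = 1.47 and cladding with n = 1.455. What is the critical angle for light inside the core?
θc = arcsin(n_cladding/n_core) = 81.81°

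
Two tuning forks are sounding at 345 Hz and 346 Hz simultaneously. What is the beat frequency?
1 Hz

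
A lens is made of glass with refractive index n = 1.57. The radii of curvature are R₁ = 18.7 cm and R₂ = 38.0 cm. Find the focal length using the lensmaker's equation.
1/f = (n − 1)(1/R₁ − 1/R₂) → f = 64.59 cm (converging lens)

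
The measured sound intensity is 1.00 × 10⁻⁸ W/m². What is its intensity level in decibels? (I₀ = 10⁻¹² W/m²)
β = 10·log₁₀(I/I₀) = 40 dB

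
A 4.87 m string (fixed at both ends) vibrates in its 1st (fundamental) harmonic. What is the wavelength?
λₙ = 2L/n = 9.74 m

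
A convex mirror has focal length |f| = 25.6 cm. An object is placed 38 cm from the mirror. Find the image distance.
f = −25.6 cm (convex); 1/di = 1/f − 1/do → di = -15.3 cm (virtual image, behind mirror)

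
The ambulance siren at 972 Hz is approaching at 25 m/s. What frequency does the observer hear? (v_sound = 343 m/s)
f_obs = f·v/(v − v_s) = 1048 Hz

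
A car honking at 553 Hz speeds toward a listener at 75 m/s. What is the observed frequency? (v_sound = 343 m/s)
f_obs = f·v/(v − v_s) = 707.8 Hz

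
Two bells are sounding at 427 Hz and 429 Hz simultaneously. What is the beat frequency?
2 Hz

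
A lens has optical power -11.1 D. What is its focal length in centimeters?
f = 1/P = -9.009 cm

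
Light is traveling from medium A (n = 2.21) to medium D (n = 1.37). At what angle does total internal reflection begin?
θc = arcsin(n₂/n₁) = 38.31°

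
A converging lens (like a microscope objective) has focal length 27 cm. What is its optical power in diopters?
P = 1/f = 3.704 D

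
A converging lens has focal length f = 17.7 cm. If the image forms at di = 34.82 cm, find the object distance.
1/do = 1/f − 1/di → do = 36 cm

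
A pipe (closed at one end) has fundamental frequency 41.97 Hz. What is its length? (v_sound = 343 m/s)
L = v/(4f₁) = 2.043 m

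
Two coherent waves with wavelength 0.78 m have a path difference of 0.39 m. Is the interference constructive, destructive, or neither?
destructive — path difference = 0.5λ, an odd multiple of λ/2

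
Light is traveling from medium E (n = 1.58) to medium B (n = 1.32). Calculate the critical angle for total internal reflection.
θc = arcsin(n₂/n₁) = 56.66°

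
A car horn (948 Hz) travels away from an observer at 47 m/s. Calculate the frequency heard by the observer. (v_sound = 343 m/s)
f_obs = f·v/(v + v_s) = 833.8 Hz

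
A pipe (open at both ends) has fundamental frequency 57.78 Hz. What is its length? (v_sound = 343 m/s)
L = v/(2f₁) = 2.968 m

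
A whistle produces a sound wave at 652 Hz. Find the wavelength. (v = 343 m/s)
λ = v/f = 0.5261 m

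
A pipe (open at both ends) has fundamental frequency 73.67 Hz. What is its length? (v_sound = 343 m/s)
L = v/(2f₁) = 2.328 m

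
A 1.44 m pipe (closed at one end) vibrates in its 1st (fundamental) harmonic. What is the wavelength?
λₙ = 4L/n = 5.76 m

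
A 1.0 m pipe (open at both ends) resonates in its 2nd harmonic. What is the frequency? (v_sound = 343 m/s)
fₙ = nv/(2L) = 343 Hz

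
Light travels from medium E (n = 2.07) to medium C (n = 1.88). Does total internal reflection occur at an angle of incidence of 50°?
θc = arcsin(n₂/n₁) = 65.26°; 50° < θc, so no — the ray refracts.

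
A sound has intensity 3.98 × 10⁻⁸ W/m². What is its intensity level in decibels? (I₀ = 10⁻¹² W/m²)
β = 10·log₁₀(I/I₀) = 46 dB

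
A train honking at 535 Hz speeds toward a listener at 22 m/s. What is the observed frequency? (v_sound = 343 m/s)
f_obs = f·v/(v − v_s) = 571.7 Hz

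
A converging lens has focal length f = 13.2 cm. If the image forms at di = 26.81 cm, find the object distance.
1/do = 1/f − 1/di → do = 26 cm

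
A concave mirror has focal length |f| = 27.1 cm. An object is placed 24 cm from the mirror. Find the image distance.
f = +27.1 cm (concave); 1/di = 1/f − 1/do → di = -209.8 cm (virtual image, behind mirror)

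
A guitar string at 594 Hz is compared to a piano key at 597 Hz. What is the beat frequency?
3 Hz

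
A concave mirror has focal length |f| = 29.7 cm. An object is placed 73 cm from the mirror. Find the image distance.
f = +29.7 cm (concave); 1/di = 1/f − 1/do → di = 50.07 cm (real image, in front of mirror)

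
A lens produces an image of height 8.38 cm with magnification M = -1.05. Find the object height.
ho = |hi|/|M| = 7.981 cm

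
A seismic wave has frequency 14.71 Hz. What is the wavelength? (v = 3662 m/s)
λ = v/f = 248.9 m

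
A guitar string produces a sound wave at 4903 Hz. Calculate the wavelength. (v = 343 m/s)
λ = v/f = 0.06996 m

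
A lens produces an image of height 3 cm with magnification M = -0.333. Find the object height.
ho = |hi|/|M| = 9.009 cm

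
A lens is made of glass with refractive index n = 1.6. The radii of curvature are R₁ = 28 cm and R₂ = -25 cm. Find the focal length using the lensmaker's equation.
1/f = (n − 1)(1/R₁ − 1/R₂) → f = 22.01 cm (converging lens)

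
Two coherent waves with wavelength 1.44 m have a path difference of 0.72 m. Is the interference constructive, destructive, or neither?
destructive — path difference = 0.5λ, an odd multiple of λ/2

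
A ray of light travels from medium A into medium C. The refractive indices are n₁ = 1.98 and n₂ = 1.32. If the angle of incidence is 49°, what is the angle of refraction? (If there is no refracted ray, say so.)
sin θ₂ = (n₁/n₂)·sin θ₁ = 1.132 > 1, so there is no refracted ray — the light undergoes total internal reflection.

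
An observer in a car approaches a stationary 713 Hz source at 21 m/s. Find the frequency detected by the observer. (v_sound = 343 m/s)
f_obs = f·(v + v_o)/v = 756.7 Hz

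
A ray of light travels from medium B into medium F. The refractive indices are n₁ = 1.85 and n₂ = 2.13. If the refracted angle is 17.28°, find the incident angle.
sin θ₁ = (n₂/n₁)·sin θ₂ → θ₁ = 20°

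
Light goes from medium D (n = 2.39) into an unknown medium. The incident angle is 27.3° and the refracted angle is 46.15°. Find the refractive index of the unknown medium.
n₂ = n₁·sin θ₁ / sin θ₂ = 1.52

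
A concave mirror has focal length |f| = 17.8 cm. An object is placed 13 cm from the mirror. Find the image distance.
f = +17.8 cm (concave); 1/di = 1/f − 1/do → di = -48.21 cm (virtual image, behind mirror)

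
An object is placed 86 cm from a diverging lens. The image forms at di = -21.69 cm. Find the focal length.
1/f = 1/do + 1/di → f = -29.01 cm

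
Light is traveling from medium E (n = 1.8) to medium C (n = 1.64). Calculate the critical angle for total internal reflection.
θc = arcsin(n₂/n₁) = 65.66°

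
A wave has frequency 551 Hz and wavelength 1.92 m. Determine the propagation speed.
v = fλ = 1058 m/s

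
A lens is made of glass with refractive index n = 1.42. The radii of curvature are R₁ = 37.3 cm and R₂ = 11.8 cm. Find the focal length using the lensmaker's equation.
1/f = (n − 1)(1/R₁ − 1/R₂) → f = -41.1 cm (diverging lens)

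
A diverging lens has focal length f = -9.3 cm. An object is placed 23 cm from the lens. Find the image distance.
1/di = 1/f − 1/do → di = -6.622 cm (virtual image)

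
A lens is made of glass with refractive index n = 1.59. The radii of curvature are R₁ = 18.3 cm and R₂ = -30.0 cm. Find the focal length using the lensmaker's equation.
1/f = (n − 1)(1/R₁ − 1/R₂) → f = 19.27 cm (converging lens)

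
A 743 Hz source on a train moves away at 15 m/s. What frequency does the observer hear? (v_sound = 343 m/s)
f_obs = f·v/(v + v_s) = 711.9 Hz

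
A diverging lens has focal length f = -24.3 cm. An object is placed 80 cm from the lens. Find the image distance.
1/di = 1/f − 1/do → di = -18.64 cm (virtual image)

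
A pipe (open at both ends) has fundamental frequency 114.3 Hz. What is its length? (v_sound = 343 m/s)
L = v/(2f₁) = 1.5 m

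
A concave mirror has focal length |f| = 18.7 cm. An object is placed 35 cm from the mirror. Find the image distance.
f = +18.7 cm (concave); 1/di = 1/f − 1/do → di = 40.15 cm (real image, in front of mirror)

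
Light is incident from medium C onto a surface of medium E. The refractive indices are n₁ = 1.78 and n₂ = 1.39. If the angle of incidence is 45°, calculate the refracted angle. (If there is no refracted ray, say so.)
sin θ₂ = (n₁/n₂)·sin θ₁ = 0.9055 → θ₂ = 64.89°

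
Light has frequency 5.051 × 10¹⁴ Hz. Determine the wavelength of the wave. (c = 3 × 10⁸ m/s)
λ = c/f = 593.9 nm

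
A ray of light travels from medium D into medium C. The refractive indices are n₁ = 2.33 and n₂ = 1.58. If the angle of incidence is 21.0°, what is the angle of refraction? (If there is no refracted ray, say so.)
sin θ₂ = (n₁/n₂)·sin θ₁ = 0.5285 → θ₂ = 31.9°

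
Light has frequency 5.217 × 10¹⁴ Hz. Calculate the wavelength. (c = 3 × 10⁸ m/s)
λ = c/f = 575 nm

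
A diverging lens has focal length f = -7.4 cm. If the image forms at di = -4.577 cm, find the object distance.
1/do = 1/f − 1/di → do = 12 cm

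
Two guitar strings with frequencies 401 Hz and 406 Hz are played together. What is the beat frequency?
5 Hz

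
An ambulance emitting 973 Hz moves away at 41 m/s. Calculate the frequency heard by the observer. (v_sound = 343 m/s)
f_obs = f·v/(v + v_s) = 869.1 Hz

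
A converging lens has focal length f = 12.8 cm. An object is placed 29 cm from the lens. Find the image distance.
1/di = 1/f − 1/do → di = 22.91 cm (real image)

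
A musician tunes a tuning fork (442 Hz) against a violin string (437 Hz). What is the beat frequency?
5 Hz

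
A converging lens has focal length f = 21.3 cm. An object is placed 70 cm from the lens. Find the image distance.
1/di = 1/f − 1/do → di = 30.62 cm (real image)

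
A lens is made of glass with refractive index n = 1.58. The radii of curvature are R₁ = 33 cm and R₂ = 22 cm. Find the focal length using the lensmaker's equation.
1/f = (n − 1)(1/R₁ − 1/R₂) → f = -113.8 cm (diverging lens)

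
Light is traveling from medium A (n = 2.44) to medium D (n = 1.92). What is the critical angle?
θc = arcsin(n₂/n₁) = 51.9°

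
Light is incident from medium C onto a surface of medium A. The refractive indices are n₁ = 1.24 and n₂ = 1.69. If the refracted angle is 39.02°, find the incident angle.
sin θ₁ = (n₂/n₁)·sin θ₂ → θ₁ = 59.1°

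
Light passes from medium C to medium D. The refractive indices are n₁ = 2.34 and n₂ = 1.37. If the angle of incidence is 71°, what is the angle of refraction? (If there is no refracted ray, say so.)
sin θ₂ = (n₁/n₂)·sin θ₁ = 1.615 > 1, so there is no refracted ray — the light undergoes total internal reflection.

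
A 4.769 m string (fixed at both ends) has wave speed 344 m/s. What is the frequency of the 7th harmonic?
fₙ = nv/(2L) = 252.5 Hz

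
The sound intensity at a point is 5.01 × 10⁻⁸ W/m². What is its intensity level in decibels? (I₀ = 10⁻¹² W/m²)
β = 10·log₁₀(I/I₀) = 47 dB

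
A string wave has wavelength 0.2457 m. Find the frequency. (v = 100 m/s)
f = v/λ = 407 Hz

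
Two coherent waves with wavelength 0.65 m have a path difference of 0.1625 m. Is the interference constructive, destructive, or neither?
neither (partial) — path difference = 0.25λ, neither a whole number of wavelengths nor an odd multiple of λ/2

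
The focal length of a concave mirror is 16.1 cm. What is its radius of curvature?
R = 2|f| = 32.2 cm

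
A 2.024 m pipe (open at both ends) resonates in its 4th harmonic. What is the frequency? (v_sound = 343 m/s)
fₙ = nv/(2L) = 338.9 Hz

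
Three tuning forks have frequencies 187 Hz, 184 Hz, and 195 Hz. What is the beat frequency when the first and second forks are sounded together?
3 Hz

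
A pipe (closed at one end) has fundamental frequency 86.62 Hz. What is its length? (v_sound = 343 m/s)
L = v/(4f₁) = 0.99 m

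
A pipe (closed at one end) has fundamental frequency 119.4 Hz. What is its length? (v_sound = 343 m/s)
L = v/(4f₁) = 0.7182 m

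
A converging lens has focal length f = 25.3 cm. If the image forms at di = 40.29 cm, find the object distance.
1/do = 1/f − 1/di → do = 68 cm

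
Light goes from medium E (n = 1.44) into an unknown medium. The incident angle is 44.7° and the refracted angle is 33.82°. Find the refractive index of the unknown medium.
n₂ = n₁·sin θ₁ / sin θ₂ = 1.82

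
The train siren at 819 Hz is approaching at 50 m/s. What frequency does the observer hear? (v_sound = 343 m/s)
f_obs = f·v/(v − v_s) = 958.8 Hz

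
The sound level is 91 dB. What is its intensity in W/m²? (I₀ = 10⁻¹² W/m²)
I = I₀·10^(β/10) = 1.26 × 10⁻³ W/m²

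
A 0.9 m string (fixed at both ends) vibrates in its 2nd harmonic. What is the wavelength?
λₙ = 2L/n = 0.9 m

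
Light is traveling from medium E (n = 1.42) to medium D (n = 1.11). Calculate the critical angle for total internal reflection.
θc = arcsin(n₂/n₁) = 51.42°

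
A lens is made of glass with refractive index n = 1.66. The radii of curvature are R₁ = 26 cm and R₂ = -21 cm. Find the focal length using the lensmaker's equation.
1/f = (n − 1)(1/R₁ − 1/R₂) → f = 17.6 cm (converging lens)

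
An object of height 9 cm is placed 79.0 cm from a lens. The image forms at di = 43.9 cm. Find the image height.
hi = (-di/do) × ho = -5.001 cm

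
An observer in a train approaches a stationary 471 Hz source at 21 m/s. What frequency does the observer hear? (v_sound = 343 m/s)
f_obs = f·(v + v_o)/v = 499.8 Hz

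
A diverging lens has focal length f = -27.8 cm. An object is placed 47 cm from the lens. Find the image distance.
1/di = 1/f − 1/do → di = -17.47 cm (virtual image)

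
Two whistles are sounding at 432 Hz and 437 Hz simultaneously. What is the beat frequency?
5 Hz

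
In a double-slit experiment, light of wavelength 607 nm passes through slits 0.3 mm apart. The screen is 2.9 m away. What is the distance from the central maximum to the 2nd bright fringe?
y = mλL/d = 11.74 mm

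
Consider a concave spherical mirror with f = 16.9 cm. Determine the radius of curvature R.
R = 2|f| = 33.8 cm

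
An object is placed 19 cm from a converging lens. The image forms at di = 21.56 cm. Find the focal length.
1/f = 1/do + 1/di → f = 10.1 cm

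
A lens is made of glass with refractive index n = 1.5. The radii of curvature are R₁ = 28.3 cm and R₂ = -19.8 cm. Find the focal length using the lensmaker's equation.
1/f = (n − 1)(1/R₁ − 1/R₂) → f = 23.3 cm (converging lens)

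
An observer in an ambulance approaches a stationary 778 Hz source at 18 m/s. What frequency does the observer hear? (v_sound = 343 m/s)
f_obs = f·(v + v_o)/v = 818.8 Hz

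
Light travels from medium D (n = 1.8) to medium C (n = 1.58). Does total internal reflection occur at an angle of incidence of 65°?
θc = arcsin(n₂/n₁) = 61.38°; 65° > θc, so yes — total internal reflection.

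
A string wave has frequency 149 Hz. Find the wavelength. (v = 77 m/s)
λ = v/f = 0.5168 m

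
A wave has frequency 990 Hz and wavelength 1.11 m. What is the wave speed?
v = fλ = 1099 m/s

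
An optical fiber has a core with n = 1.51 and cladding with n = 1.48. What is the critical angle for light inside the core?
θc = arcsin(n_cladding/n_core) = 78.56°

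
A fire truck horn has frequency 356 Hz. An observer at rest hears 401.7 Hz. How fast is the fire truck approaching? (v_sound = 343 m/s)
v_s = v·(1 − f/f_obs) = 39.02 m/s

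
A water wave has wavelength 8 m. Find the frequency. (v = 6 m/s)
f = v/λ = 0.75 Hz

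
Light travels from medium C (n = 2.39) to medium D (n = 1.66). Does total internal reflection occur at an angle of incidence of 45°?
θc = arcsin(n₂/n₁) = 43.99°; 45° > θc, so yes — total internal reflection.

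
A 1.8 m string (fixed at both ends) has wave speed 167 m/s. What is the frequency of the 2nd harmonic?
fₙ = nv/(2L) = 92.78 Hz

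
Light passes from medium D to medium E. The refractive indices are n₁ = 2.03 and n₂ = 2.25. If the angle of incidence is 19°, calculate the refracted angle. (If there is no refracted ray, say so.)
sin θ₂ = (n₁/n₂)·sin θ₁ = 0.2937 → θ₂ = 17.08°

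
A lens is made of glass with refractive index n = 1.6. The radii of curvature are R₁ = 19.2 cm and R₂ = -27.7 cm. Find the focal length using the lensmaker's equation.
1/f = (n − 1)(1/R₁ − 1/R₂) → f = 18.9 cm (converging lens)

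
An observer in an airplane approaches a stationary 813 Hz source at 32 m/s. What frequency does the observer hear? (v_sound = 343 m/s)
f_obs = f·(v + v_o)/v = 888.8 Hz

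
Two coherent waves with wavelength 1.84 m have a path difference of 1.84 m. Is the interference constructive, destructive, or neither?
constructive — path difference = 1λ, a whole number of wavelengths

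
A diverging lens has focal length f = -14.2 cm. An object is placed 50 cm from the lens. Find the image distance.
1/di = 1/f − 1/do → di = -11.06 cm (virtual image)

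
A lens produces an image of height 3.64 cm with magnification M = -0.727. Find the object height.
ho = |hi|/|M| = 5.007 cm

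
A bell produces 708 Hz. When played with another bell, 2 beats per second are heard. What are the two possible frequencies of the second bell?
f₂ = 708 ± 2 Hz → 710 Hz or 706 Hz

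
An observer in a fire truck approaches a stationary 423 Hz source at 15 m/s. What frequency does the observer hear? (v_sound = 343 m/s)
f_obs = f·(v + v_o)/v = 441.5 Hz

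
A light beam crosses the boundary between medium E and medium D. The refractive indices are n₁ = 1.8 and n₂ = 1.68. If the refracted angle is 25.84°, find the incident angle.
sin θ₁ = (n₂/n₁)·sin θ₂ → θ₁ = 24°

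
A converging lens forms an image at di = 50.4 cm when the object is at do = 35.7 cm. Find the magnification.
M = −di/do = -1.412 (inverted image)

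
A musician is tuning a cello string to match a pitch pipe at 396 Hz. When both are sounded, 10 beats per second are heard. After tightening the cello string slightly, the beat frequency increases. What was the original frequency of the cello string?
406 Hz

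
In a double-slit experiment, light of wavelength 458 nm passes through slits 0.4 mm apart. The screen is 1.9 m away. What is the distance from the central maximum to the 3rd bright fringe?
y = mλL/d = 6.527 mm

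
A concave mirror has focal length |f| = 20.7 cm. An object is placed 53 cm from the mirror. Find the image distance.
f = +20.7 cm (concave); 1/di = 1/f − 1/do → di = 33.97 cm (real image, in front of mirror)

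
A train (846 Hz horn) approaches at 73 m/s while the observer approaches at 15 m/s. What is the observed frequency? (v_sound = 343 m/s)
f_obs = f·(v + v_o)/(v − v_s) = 1122 Hz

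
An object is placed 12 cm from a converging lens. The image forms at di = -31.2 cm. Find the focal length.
1/f = 1/do + 1/di → f = 19.5 cm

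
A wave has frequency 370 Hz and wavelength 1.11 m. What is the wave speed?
v = fλ = 410.7 m/s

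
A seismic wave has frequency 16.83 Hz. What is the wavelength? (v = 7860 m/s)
λ = v/f = 467 m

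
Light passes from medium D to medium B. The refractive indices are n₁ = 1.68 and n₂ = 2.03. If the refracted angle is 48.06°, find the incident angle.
sin θ₁ = (n₂/n₁)·sin θ₂ → θ₁ = 64°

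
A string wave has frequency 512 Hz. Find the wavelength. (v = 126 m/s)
λ = v/f = 0.2461 m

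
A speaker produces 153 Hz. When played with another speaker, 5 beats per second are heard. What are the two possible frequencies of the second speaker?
f₂ = 153 ± 5 Hz → 158 Hz or 148 Hz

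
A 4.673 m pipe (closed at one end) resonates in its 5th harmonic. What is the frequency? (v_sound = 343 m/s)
fₙ = nv/(4L) = 91.75 Hz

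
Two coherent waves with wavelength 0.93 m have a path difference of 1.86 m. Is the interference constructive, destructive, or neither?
constructive — path difference = 2λ, a whole number of wavelengths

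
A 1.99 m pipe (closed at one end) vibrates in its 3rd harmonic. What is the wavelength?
λₙ = 4L/n = 2.653 m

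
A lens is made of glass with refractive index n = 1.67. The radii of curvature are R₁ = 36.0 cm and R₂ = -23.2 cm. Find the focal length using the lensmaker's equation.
1/f = (n − 1)(1/R₁ − 1/R₂) → f = 21.06 cm (converging lens)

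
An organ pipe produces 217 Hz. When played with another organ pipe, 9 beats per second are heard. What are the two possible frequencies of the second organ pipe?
f₂ = 217 ± 9 Hz → 226 Hz or 208 Hz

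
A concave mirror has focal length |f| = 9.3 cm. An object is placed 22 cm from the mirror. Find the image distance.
f = +9.3 cm (concave); 1/di = 1/f − 1/do → di = 16.11 cm (real image, in front of mirror)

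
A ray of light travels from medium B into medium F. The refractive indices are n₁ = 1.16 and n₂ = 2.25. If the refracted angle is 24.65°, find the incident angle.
sin θ₁ = (n₂/n₁)·sin θ₂ → θ₁ = 54°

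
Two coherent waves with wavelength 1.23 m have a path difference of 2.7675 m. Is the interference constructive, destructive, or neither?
neither (partial) — path difference = 2.25λ, neither a whole number of wavelengths nor an odd multiple of λ/2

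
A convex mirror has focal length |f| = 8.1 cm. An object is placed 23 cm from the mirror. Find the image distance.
f = −8.1 cm (convex); 1/di = 1/f − 1/do → di = -5.99 cm (virtual image, behind mirror)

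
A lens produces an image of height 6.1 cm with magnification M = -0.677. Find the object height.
ho = |hi|/|M| = 9.01 cm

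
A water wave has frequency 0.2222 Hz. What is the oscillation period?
T = 1/f = 4.5 s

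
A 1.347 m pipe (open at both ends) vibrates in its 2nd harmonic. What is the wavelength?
λₙ = 2L/n = 1.347 m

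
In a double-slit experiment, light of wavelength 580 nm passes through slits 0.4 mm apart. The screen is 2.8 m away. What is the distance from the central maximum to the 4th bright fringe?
y = mλL/d = 16.24 mm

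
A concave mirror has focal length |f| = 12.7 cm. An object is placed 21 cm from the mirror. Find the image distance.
f = +12.7 cm (concave); 1/di = 1/f − 1/do → di = 32.13 cm (real image, in front of mirror)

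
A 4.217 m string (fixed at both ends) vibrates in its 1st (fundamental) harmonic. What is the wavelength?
λₙ = 2L/n = 8.434 m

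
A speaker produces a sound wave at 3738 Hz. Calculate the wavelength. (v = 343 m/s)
λ = v/f = 0.09176 m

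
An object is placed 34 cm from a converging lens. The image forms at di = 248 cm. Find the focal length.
1/f = 1/do + 1/di → f = 29.9 cm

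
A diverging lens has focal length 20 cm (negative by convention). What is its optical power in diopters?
P = 1/f = -5 D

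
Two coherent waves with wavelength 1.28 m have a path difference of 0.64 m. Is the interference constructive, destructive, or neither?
destructive — path difference = 0.5λ, an odd multiple of λ/2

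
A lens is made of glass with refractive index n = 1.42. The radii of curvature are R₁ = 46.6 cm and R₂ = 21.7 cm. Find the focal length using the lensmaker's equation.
1/f = (n − 1)(1/R₁ − 1/R₂) → f = -96.69 cm (diverging lens)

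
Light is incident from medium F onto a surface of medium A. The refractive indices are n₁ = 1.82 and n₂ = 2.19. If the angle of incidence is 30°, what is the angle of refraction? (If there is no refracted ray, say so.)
sin θ₂ = (n₁/n₂)·sin θ₁ = 0.4155 → θ₂ = 24.55°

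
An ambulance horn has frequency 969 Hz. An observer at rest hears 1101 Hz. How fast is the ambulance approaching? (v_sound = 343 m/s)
v_s = v·(1 − f/f_obs) = 41.12 m/s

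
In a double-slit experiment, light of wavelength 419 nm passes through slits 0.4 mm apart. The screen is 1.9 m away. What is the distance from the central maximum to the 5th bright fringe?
y = mλL/d = 9.951 mm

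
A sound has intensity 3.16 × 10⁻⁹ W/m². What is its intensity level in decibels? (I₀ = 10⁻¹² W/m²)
β = 10·log₁₀(I/I₀) = 35 dB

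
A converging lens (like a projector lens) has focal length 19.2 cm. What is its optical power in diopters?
P = 1/f = 5.208 D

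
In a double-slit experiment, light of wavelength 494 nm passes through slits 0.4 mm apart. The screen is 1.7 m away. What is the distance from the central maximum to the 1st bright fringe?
y = mλL/d = 2.1 mm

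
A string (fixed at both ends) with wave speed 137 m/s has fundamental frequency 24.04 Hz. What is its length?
L = v/(2f₁) = 2.849 m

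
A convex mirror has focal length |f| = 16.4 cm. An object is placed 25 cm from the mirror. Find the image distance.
f = −16.4 cm (convex); 1/di = 1/f − 1/do → di = -9.903 cm (virtual image, behind mirror)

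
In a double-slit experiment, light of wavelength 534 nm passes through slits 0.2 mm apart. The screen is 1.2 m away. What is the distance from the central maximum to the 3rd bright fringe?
y = mλL/d = 9.612 mm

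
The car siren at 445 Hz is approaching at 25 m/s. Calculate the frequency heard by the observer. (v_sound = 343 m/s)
f_obs = f·v/(v − v_s) = 480 Hz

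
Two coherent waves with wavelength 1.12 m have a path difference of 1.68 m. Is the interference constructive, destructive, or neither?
destructive — path difference = 1.5λ, an odd multiple of λ/2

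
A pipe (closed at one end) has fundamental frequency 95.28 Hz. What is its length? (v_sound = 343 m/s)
L = v/(4f₁) = 0.9 m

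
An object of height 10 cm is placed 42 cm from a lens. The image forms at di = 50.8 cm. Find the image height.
hi = (-di/do) × ho = -12.1 cm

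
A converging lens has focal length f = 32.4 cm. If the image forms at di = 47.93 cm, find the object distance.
1/do = 1/f − 1/di → do = 100 cm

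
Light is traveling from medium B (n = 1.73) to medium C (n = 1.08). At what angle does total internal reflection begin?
θc = arcsin(n₂/n₁) = 38.63°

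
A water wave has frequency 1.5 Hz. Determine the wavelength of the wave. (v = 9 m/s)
λ = v/f = 6 m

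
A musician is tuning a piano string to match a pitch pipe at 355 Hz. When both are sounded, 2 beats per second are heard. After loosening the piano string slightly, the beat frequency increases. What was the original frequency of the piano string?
353 Hz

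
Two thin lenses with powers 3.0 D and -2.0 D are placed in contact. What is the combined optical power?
P_total = P₁ + P₂ = 1.0 D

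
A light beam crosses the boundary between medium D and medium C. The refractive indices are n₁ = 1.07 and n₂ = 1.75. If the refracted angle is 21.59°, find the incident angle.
sin θ₁ = (n₂/n₁)·sin θ₂ → θ₁ = 37°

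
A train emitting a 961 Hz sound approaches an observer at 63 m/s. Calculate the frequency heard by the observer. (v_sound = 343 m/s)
f_obs = f·v/(v − v_s) = 1177 Hz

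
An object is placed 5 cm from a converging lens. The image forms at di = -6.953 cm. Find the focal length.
1/f = 1/do + 1/di → f = 17.8 cm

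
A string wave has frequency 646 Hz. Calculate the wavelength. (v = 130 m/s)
λ = v/f = 0.2012 m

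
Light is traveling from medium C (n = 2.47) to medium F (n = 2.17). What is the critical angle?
θc = arcsin(n₂/n₁) = 61.47°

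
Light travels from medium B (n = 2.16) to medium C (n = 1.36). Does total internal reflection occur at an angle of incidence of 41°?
θc = arcsin(n₂/n₁) = 39.02°; 41° > θc, so yes — total internal reflection.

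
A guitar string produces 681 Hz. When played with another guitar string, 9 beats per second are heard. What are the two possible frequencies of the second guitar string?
f₂ = 681 ± 9 Hz → 690 Hz or 672 Hz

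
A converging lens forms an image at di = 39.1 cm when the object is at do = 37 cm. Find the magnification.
M = −di/do = -1.057 (inverted image)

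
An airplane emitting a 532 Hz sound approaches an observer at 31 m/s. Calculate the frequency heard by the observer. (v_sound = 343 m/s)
f_obs = f·v/(v − v_s) = 584.9 Hz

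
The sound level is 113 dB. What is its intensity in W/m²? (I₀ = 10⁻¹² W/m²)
I = I₀·10^(β/10) = 2.00 × 10⁻¹ W/m²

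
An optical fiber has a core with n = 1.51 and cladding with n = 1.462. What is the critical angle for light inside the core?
θc = arcsin(n_cladding/n_core) = 75.51°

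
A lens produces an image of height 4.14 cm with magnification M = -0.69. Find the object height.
ho = |hi|/|M| = 6 cm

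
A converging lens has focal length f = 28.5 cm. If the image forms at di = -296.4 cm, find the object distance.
1/do = 1/f − 1/di → do = 26 cm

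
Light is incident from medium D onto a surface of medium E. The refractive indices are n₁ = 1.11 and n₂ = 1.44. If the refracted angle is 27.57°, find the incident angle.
sin θ₁ = (n₂/n₁)·sin θ₂ → θ₁ = 36.9°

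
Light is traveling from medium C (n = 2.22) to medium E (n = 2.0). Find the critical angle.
θc = arcsin(n₂/n₁) = 64.28°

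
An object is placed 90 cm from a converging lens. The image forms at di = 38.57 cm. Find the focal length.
1/f = 1/do + 1/di → f = 27 cm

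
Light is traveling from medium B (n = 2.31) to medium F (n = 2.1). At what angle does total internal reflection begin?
θc = arcsin(n₂/n₁) = 65.38°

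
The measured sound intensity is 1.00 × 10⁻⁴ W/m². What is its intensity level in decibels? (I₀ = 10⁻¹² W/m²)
β = 10·log₁₀(I/I₀) = 80 dB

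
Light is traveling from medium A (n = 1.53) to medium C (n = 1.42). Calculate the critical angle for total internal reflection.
θc = arcsin(n₂/n₁) = 68.14°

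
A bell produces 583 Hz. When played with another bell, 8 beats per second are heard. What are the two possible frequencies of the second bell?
f₂ = 583 ± 8 Hz → 591 Hz or 575 Hz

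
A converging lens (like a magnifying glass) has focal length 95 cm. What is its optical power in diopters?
P = 1/f = 1.053 D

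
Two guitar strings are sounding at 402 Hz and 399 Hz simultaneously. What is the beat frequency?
3 Hz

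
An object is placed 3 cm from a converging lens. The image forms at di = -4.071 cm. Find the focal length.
1/f = 1/do + 1/di → f = 11.4 cm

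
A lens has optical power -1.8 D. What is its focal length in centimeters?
f = 1/P = -55.56 cm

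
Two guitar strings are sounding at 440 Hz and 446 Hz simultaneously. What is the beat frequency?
6 Hz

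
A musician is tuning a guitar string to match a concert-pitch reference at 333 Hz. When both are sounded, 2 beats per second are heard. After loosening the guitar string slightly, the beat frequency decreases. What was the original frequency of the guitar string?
335 Hz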